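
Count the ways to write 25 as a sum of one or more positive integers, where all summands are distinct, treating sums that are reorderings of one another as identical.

Systematic enumeration (by largest part, then next-largest, …) yields 142.

142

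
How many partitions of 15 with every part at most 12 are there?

172

There are 172 such partitions.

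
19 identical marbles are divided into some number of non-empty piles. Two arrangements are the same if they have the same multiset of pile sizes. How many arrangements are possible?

There are 490 such partitions.

490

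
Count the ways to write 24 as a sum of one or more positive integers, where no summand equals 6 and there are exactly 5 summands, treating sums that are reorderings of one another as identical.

117

Enumerating by decreasing first part gives 117 partitions in all.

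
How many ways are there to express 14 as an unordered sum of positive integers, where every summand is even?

Enumerating:
14
2,12
4,10
2,2,10
6,8
2,4,8
2,2,2,8
2,6,6
4,4,6
2,2,4,6
2,2,2,2,6
2,4,4,4
2,2,2,4,4
2,2,2,2,2,4
2,2,2,2,2,2,2

15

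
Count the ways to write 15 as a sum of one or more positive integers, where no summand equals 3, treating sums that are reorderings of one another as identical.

99

Direct enumeration gives 99 partitions.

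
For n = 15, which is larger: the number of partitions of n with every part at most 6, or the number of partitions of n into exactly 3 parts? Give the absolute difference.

Partitions of 15 with every part at most 6: 110.
Partitions of 15 into exactly 3 parts: 19.
|110 − 19| = 91.

91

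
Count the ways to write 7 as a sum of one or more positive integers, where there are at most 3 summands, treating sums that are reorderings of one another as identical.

8

The partitions of 7 that satisfy the conditions:
7
1+6
2+5
1+1+5
3+4
1+2+4
1+3+3
2+2+3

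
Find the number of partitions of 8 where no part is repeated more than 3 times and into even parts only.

Enumerating:
8
2, 6
4, 4
2, 2, 4
That's 4 in total.

4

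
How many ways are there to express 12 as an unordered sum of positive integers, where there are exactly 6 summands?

11

They are:
7+1+1+1+1+1
6+2+1+1+1+1
5+3+1+1+1+1
5+2+2+1+1+1
4+4+1+1+1+1
4+3+2+1+1+1
4+2+2+2+1+1
3+3+3+1+1+1
3+3+2+2+1+1
3+2+2+2+2+1
2+2+2+2+2+2
That's 11 in total.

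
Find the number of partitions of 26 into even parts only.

101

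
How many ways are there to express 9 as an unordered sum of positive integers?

30

A partial list (first 12 by largest part):
9
8+1
7+2
7+1+1
6+3
6+2+1
6+1+1+1
5+4
5+3+1
5+2+2
5+2+1+1
5+1+1+1+1
…and 18 more, for 30 total.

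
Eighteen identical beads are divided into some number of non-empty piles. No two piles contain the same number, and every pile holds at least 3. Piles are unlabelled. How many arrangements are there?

15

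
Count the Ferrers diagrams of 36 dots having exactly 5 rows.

A full systematic count gives 748.

748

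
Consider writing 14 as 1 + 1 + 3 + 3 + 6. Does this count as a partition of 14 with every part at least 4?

No

The parts sum to 14, and the condition 'every summand is at least 4' is violated.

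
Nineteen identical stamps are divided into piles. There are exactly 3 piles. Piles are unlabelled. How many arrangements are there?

There are too many to list fully; the first 12 (by largest part) are:
1+1+17
1+2+16
1+3+15
2+2+15
1+4+14
2+3+14
1+5+13
2+4+13
3+3+13
1+6+12
2+5+12
3+4+12
…and 18 more, for 30 total.

30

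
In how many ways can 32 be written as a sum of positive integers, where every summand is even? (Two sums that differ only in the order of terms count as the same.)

231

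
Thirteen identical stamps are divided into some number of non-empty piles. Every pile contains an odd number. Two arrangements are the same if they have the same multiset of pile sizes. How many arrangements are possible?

18

The partitions of 13 that satisfy the conditions:
13
11 + 1 + 1
9 + 3 + 1
9 + 1 + 1 + 1 + 1
7 + 5 + 1
7 + 3 + 3
7 + 3 + 1 + 1 + 1
7 + 1 + 1 + 1 + 1 + 1 + 1
5 + 5 + 3
5 + 5 + 1 + 1 + 1
5 + 3 + 3 + 1 + 1
5 + 3 + 1 + 1 + 1 + 1 + 1
5 + 1 + 1 + 1 + 1 + 1 + 1 + 1 + 1
3 + 3 + 3 + 3 + 1
3 + 3 + 3 + 1 + 1 + 1 + 1
3 + 3 + 1 + 1 + 1 + 1 + 1 + 1 + 1
3 + 1 + 1 + 1 + 1 + 1 + 1 + 1 + 1 + 1 + 1
1 + 1 + 1 + 1 + 1 + 1 + 1 + 1 + 1 + 1 + 1 + 1 + 1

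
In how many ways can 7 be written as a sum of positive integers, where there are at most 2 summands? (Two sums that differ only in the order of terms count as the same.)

4

Listing the qualifying partitions of 7:
7
6,1
5,2
4,3
That's 4 in total.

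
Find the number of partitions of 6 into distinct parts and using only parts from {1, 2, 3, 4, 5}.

3

Listing the qualifying partitions of 6:
1+5
2+4
1+2+3
That's 3 in total.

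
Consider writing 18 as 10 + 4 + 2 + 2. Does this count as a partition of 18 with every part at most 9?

The parts sum to 18, and the condition 'no summand exceeds 9' is violated.

No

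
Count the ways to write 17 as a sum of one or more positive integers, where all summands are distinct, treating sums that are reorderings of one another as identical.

38

A partial list (first 12 by largest part):
17
1,16
2,15
3,14
1,2,14
4,13
1,3,13
5,12
1,4,12
2,3,12
6,11
1,5,11
…and 26 more, for 38 total.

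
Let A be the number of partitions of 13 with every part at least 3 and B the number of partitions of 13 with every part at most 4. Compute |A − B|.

29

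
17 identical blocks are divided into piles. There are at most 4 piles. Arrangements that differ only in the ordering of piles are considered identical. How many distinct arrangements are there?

Enumerating by decreasing first part gives 72 partitions in all.

72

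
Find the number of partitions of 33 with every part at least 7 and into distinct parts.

23

The partitions of 33 that satisfy the conditions:
33
26,7
25,8
24,9
23,10
22,11
21,12
20,13
19,14
18,15
18,8,7
17,16
17,9,7
16,10,7
16,9,8
15,11,7
15,10,8
14,12,7
14,11,8
14,10,9
13,12,8
13,11,9
12,11,10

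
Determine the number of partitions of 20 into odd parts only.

There are too many to list fully; the first 12 (by largest part) are:
19,1
17,3
17,1,1,1
15,5
15,3,1,1
15,1,1,1,1,1
13,7
13,5,1,1
13,3,3,1
13,3,1,1,1,1
13,1,1,1,1,1,1,1
11,9
…and 52 more, for 64 total.

64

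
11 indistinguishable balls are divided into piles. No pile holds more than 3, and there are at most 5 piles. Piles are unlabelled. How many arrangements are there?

The partitions of 11 that satisfy the conditions:
3+3+3+2
3+3+3+1+1
3+3+2+2+1
3+2+2+2+2

4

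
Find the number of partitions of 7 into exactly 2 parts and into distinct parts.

The partitions of 7 that satisfy the conditions:
6,1
5,2
4,3
Counting gives 3.

3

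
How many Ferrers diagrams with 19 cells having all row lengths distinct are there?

54

A partial list (first 12 by largest part):
19
18, 1
17, 2
16, 3
16, 2, 1
15, 4
15, 3, 1
14, 5
14, 4, 1
14, 3, 2
13, 6
13, 5, 1
…and 42 more, for 54 total.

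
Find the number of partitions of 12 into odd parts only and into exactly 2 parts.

3

The partitions of 12 that satisfy the conditions:
11,1
9,3
7,5
Counting gives 3.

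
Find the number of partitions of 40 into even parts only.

Enumerating by decreasing first part gives 627 partitions in all.

627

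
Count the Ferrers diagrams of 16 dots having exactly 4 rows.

34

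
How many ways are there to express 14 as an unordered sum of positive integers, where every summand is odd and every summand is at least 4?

2

Listing the qualifying partitions of 14:
9+5
7+7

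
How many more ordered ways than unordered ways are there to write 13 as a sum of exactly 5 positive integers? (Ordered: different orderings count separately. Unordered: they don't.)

Ordered (compositions into 5 parts): C(12,4) = 495.
Partitions of 13 into exactly 5 parts: 18.
Difference: 495 − 18 = 477.

477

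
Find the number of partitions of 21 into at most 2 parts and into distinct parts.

They are:
21
20,1
19,2
18,3
17,4
16,5
15,6
14,7
13,8
12,9
11,10
That's 11 in total.

11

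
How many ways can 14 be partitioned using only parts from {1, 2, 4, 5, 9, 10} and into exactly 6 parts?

6

The partitions of 14 that satisfy the conditions:
9,1,1,1,1,1
5,5,1,1,1,1
5,4,2,1,1,1
5,2,2,2,2,1
4,4,2,2,1,1
4,2,2,2,2,2
That's 6 in total.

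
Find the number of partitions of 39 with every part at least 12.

12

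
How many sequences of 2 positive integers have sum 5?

4

A composition of 5 into 2 positive parts is chosen by placing 1 dividers among the 4 gaps between 5 units: C(4,1) = 4.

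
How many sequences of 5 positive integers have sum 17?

Equivalently, choose which 4 of the 16 gaps become plus signs: C(16,4) = 1820.

1820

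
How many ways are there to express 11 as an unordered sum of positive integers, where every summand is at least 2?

14

They are:
11
9, 2
8, 3
7, 4
7, 2, 2
6, 5
6, 3, 2
5, 4, 2
5, 3, 3
5, 2, 2, 2
4, 4, 3
4, 3, 2, 2
3, 3, 3, 2
3, 2, 2, 2, 2
That's 14 in total.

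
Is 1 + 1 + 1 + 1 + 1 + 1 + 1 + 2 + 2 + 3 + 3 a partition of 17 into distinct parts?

No

The parts sum to 17, and the condition 'all summands are distinct' is violated.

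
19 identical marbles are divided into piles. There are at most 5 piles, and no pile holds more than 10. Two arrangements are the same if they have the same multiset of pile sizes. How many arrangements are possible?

111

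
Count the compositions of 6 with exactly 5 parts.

Place 4 bars in the 5 internal gaps of a row of 6 dots: C(5,4) = 5.

5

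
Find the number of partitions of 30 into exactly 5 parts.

Enumerating by decreasing first part gives 377 partitions in all.

377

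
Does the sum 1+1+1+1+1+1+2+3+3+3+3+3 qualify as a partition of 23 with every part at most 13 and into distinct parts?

No

The parts sum to 23, and the condition 'all summands are distinct' is violated.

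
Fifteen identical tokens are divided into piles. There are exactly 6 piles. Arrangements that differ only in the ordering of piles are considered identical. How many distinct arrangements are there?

A partial list (first 12 by largest part):
10 + 1 + 1 + 1 + 1 + 1
9 + 2 + 1 + 1 + 1 + 1
8 + 3 + 1 + 1 + 1 + 1
8 + 2 + 2 + 1 + 1 + 1
7 + 4 + 1 + 1 + 1 + 1
7 + 3 + 2 + 1 + 1 + 1
7 + 2 + 2 + 2 + 1 + 1
6 + 5 + 1 + 1 + 1 + 1
6 + 4 + 2 + 1 + 1 + 1
6 + 3 + 3 + 1 + 1 + 1
6 + 3 + 2 + 2 + 1 + 1
6 + 2 + 2 + 2 + 2 + 1
…and 14 more, for 26 total.

26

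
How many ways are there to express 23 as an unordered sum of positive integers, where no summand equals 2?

Counting exhaustively, 463 partitions satisfy the conditions.

463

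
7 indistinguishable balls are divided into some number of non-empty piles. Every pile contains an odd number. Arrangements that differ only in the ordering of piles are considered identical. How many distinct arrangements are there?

They are:
7
5,1,1
3,3,1
3,1,1,1,1
1,1,1,1,1,1,1
Counting gives 5.

5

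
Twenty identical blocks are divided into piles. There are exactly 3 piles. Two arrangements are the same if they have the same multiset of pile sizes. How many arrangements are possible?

A partial list (first 12 by largest part):
1, 1, 18
1, 2, 17
1, 3, 16
2, 2, 16
1, 4, 15
2, 3, 15
1, 5, 14
2, 4, 14
3, 3, 14
1, 6, 13
2, 5, 13
3, 4, 13
…and 21 more, for 33 total.

33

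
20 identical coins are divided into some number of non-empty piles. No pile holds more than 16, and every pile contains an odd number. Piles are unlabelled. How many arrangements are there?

61

There are too many to list fully; the first 12 (by largest part) are:
15 + 5
15 + 3 + 1 + 1
15 + 1 + 1 + 1 + 1 + 1
13 + 7
13 + 5 + 1 + 1
13 + 3 + 3 + 1
13 + 3 + 1 + 1 + 1 + 1
13 + 1 + 1 + 1 + 1 + 1 + 1 + 1
11 + 9
11 + 7 + 1 + 1
11 + 5 + 3 + 1
11 + 5 + 1 + 1 + 1 + 1
…and 49 more, for 61 total.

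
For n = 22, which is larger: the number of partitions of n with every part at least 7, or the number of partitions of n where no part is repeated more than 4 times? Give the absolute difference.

Partitions of 22 with every part at least 7: 7.
Partitions of 22 where no part is repeated more than 4 times: 628.
|7 − 628| = 621.

621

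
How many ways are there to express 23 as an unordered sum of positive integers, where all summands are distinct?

104

Enumerating by decreasing first part gives 104 partitions in all.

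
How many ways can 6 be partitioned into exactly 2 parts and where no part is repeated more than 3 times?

Listing the qualifying partitions of 6:
5, 1
4, 2
3, 3
That's 3 in total.

3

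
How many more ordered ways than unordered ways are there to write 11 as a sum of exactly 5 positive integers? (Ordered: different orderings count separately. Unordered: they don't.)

Compositions: C(10,4) = 210.
Unordered (partitions into 5 parts): 10.
Difference: 210 − 10 = 200.

200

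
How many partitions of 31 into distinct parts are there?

340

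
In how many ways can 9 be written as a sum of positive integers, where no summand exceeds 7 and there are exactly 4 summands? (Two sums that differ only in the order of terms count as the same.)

Listing the qualifying partitions of 9:
6+1+1+1
5+2+1+1
4+3+1+1
4+2+2+1
3+3+2+1
3+2+2+2
Counting gives 6.

6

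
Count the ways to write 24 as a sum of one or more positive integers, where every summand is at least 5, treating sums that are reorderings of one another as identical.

26

A partial list (first 12 by largest part):
24
19 + 5
18 + 6
17 + 7
16 + 8
15 + 9
14 + 10
14 + 5 + 5
13 + 11
13 + 6 + 5
12 + 12
12 + 7 + 5
…and 14 more, for 26 total.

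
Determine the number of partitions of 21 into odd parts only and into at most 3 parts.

The partitions of 21 that satisfy the conditions:
21
19 + 1 + 1
17 + 3 + 1
15 + 5 + 1
15 + 3 + 3
13 + 7 + 1
13 + 5 + 3
11 + 9 + 1
11 + 7 + 3
11 + 5 + 5
9 + 9 + 3
9 + 7 + 5
7 + 7 + 7
That's 13 in total.

13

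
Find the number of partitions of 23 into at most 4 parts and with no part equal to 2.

102

A full systematic count gives 102.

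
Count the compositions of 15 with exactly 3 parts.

Equivalently, choose which 2 of the 14 gaps become plus signs: C(14,2) = 91.

91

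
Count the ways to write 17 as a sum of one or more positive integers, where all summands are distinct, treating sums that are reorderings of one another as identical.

38

There are too many to list fully; the first 12 (by largest part) are:
17
16+1
15+2
14+3
14+2+1
13+4
13+3+1
12+5
12+4+1
12+3+2
11+6
11+5+1
…and 26 more, for 38 total.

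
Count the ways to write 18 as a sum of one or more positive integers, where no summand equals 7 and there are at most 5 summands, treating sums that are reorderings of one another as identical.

There are 114 such partitions.

114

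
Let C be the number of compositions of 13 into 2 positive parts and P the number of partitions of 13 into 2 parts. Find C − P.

Compositions: C(12,1) = 12.
Partitions of 13 into exactly 2 parts: 6.
Difference: 12 − 6 = 6.

6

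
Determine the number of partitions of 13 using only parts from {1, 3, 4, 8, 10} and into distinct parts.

They are:
10+3
8+4+1
That's 2 in total.

2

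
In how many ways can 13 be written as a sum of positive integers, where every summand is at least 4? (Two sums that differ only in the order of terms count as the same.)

5

Enumerating:
13
4, 9
5, 8
6, 7
4, 4, 5
That's 5 in total.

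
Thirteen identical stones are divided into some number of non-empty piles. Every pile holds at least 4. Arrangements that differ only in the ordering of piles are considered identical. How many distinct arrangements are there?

5

Listing the qualifying partitions of 13:
13
9 + 4
8 + 5
7 + 6
5 + 4 + 4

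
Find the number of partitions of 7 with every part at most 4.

11

Enumerating:
4,3
4,2,1
4,1,1,1
3,3,1
3,2,2
3,2,1,1
3,1,1,1,1
2,2,2,1
2,2,1,1,1
2,1,1,1,1,1
1,1,1,1,1,1,1
Counting gives 11.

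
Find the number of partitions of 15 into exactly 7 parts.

Listing the qualifying partitions of 15:
9, 1, 1, 1, 1, 1, 1
8, 2, 1, 1, 1, 1, 1
7, 3, 1, 1, 1, 1, 1
7, 2, 2, 1, 1, 1, 1
6, 4, 1, 1, 1, 1, 1
6, 3, 2, 1, 1, 1, 1
6, 2, 2, 2, 1, 1, 1
5, 5, 1, 1, 1, 1, 1
5, 4, 2, 1, 1, 1, 1
5, 3, 3, 1, 1, 1, 1
5, 3, 2, 2, 1, 1, 1
5, 2, 2, 2, 2, 1, 1
4, 4, 3, 1, 1, 1, 1
4, 4, 2, 2, 1, 1, 1
4, 3, 3, 2, 1, 1, 1
4, 3, 2, 2, 2, 1, 1
4, 2, 2, 2, 2, 2, 1
3, 3, 3, 3, 1, 1, 1
3, 3, 3, 2, 2, 1, 1
3, 3, 2, 2, 2, 2, 1
3, 2, 2, 2, 2, 2, 2
That's 21 in total.

21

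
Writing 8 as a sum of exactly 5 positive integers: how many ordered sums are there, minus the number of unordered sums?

32

Compositions: C(7,4) = 35.
Partitions of 8 into exactly 5 parts: 3.
Difference: 35 − 3 = 32.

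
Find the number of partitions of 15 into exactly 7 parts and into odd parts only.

5

They are:
9 + 1 + 1 + 1 + 1 + 1 + 1
7 + 3 + 1 + 1 + 1 + 1 + 1
5 + 5 + 1 + 1 + 1 + 1 + 1
5 + 3 + 3 + 1 + 1 + 1 + 1
3 + 3 + 3 + 3 + 1 + 1 + 1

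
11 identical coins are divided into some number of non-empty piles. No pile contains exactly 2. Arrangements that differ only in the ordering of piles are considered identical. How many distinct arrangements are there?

26

A partial list (first 12 by largest part):
11
10+1
9+1+1
8+3
8+1+1+1
7+4
7+3+1
7+1+1+1+1
6+5
6+4+1
6+3+1+1
6+1+1+1+1+1
…and 14 more, for 26 total.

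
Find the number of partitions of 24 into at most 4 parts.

Direct enumeration gives 169 partitions.

169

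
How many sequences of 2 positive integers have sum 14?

13

By stars and bars with positive parts, the count is C(13,1) = 13.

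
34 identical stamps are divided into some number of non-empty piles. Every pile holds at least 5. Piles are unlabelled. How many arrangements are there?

Systematic enumeration (by largest part, then next-largest, …) yields 129.

129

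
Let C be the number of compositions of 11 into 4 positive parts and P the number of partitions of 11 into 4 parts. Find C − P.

Compositions: C(10,3) = 120.
Partitions of 11 into exactly 4 parts: 11.
Difference: 120 − 11 = 109.

109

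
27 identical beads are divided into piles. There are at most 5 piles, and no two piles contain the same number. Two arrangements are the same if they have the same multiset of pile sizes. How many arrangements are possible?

There are 181 such partitions.

181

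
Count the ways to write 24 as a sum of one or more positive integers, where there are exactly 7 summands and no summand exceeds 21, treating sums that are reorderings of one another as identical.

Systematic enumeration (by largest part, then next-largest, …) yields 201.

201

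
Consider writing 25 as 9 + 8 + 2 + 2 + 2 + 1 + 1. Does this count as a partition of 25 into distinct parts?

No

The parts sum to 25, and the condition 'all summands are distinct' is violated.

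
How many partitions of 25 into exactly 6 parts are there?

235

There are 235 such partitions.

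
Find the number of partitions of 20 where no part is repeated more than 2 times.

A full systematic count gives 202.

202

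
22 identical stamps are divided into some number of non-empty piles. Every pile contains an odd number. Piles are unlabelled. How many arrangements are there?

89

Systematic enumeration (by largest part, then next-largest, …) yields 89.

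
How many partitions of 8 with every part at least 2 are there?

7

Listing the qualifying partitions of 8:
8
6, 2
5, 3
4, 4
4, 2, 2
3, 3, 2
2, 2, 2, 2
That's 7 in total.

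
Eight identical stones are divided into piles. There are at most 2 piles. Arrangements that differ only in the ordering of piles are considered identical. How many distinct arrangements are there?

5

They are:
8
7, 1
6, 2
5, 3
4, 4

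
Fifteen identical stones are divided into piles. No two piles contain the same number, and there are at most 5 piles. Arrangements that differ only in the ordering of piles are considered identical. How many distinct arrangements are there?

There are too many to list fully; the first 12 (by largest part) are:
15
14+1
13+2
12+3
12+2+1
11+4
11+3+1
10+5
10+4+1
10+3+2
9+6
9+5+1
…and 15 more, for 27 total.

27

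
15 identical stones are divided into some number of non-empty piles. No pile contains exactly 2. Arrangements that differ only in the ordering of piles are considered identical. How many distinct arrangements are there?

75

Systematic enumeration (by largest part, then next-largest, …) yields 75.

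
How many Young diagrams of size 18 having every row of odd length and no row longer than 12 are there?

A partial list (first 12 by largest part):
11 + 7
11 + 5 + 1 + 1
11 + 3 + 3 + 1
11 + 3 + 1 + 1 + 1 + 1
11 + 1 + 1 + 1 + 1 + 1 + 1 + 1
9 + 9
9 + 7 + 1 + 1
9 + 5 + 3 + 1
9 + 5 + 1 + 1 + 1 + 1
9 + 3 + 3 + 3
9 + 3 + 3 + 1 + 1 + 1
9 + 3 + 1 + 1 + 1 + 1 + 1 + 1
…and 28 more, for 40 total.

40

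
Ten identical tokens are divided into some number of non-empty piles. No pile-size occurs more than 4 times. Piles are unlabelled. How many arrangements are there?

34

There are too many to list fully; the first 12 (by largest part) are:
10
1, 9
2, 8
1, 1, 8
3, 7
1, 2, 7
1, 1, 1, 7
4, 6
1, 3, 6
2, 2, 6
1, 1, 2, 6
1, 1, 1, 1, 6
…and 22 more, for 34 total.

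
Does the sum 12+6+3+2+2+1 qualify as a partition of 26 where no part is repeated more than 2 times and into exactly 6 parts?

The parts sum to 26, and the condition 'no summand is used more than 2 times' holds; the condition 'there are exactly 6 summands' holds.

Yes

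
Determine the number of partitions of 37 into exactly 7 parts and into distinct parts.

There are too many to list fully; the first 12 (by largest part) are:
16, 6, 5, 4, 3, 2, 1
15, 7, 5, 4, 3, 2, 1
14, 8, 5, 4, 3, 2, 1
14, 7, 6, 4, 3, 2, 1
13, 9, 5, 4, 3, 2, 1
13, 8, 6, 4, 3, 2, 1
13, 7, 6, 5, 3, 2, 1
12, 10, 5, 4, 3, 2, 1
12, 9, 6, 4, 3, 2, 1
12, 8, 7, 4, 3, 2, 1
12, 8, 6, 5, 3, 2, 1
12, 7, 6, 5, 4, 2, 1
…and 16 more, for 28 total.

28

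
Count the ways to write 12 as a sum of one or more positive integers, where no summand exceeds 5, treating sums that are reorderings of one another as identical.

A partial list (first 12 by largest part):
5+5+2
5+5+1+1
5+4+3
5+4+2+1
5+4+1+1+1
5+3+3+1
5+3+2+2
5+3+2+1+1
5+3+1+1+1+1
5+2+2+2+1
5+2+2+1+1+1
5+2+1+1+1+1+1
…and 35 more, for 47 total.

47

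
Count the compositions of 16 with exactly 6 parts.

3003

Equivalently, choose which 5 of the 15 gaps become plus signs: C(15,5) = 3003.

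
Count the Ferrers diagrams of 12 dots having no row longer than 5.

47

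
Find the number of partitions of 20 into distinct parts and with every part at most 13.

A partial list (first 12 by largest part):
13,7
13,6,1
13,5,2
13,4,3
13,4,2,1
12,8
12,7,1
12,6,2
12,5,3
12,5,2,1
12,4,3,1
11,9
…and 38 more, for 50 total.

50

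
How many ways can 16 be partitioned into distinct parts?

A partial list (first 12 by largest part):
16
15, 1
14, 2
13, 3
13, 2, 1
12, 4
12, 3, 1
11, 5
11, 4, 1
11, 3, 2
10, 6
10, 5, 1
…and 20 more, for 32 total.

32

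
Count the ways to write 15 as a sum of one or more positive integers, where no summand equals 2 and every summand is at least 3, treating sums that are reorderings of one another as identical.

17

They are:
15
12,3
11,4
10,5
9,6
9,3,3
8,7
8,4,3
7,5,3
7,4,4
6,6,3
6,5,4
6,3,3,3
5,5,5
5,4,3,3
4,4,4,3
3,3,3,3,3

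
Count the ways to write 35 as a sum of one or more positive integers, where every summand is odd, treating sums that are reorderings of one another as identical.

585

A full systematic count gives 585.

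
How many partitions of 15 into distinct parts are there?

There are too many to list fully; the first 12 (by largest part) are:
15
1+14
2+13
3+12
1+2+12
4+11
1+3+11
5+10
1+4+10
2+3+10
6+9
1+5+9
…and 15 more, for 27 total.

27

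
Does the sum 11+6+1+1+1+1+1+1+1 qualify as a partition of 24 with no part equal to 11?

The parts sum to 24, and the condition 'no summand equals 11' is violated.

No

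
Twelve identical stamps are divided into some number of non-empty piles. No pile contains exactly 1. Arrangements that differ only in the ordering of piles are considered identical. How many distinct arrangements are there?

Enumerating:
12
10,2
9,3
8,4
8,2,2
7,5
7,3,2
6,6
6,4,2
6,3,3
6,2,2,2
5,5,2
5,4,3
5,3,2,2
4,4,4
4,4,2,2
4,3,3,2
4,2,2,2,2
3,3,3,3
3,3,2,2,2
2,2,2,2,2,2
Counting gives 21.

21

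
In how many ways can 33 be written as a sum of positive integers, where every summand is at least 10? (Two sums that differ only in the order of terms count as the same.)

11

Listing the qualifying partitions of 33:
33
23+10
22+11
21+12
20+13
19+14
18+15
17+16
13+10+10
12+11+10
11+11+11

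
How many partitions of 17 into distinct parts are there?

A partial list (first 12 by largest part):
17
16+1
15+2
14+3
14+2+1
13+4
13+3+1
12+5
12+4+1
12+3+2
11+6
11+5+1
…and 26 more, for 38 total.

38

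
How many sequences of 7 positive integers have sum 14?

1716

By stars and bars with positive parts, the count is C(13,6) = 1716.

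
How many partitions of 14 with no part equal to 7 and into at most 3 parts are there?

20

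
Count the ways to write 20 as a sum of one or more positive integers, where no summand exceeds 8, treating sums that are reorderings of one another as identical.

434

There are 434 such partitions.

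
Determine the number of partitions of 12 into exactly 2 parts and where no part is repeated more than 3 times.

6

Listing the qualifying partitions of 12:
11+1
10+2
9+3
8+4
7+5
6+6
Counting gives 6.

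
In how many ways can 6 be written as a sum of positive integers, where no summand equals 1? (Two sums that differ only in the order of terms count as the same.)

Listing the qualifying partitions of 6:
6
4+2
3+3
2+2+2
Counting gives 4.

4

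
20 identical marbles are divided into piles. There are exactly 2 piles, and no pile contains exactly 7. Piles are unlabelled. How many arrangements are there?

Enumerating:
1,19
2,18
3,17
4,16
5,15
6,14
8,12
9,11
10,10

9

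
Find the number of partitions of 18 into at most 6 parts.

There are 199 such partitions.

199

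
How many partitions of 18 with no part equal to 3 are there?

Counting exhaustively, 209 partitions satisfy the conditions.

209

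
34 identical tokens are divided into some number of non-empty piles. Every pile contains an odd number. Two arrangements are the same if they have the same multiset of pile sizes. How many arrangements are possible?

512

Enumerating by decreasing first part gives 512 partitions in all.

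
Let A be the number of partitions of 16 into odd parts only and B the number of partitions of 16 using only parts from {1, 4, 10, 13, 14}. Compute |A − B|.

23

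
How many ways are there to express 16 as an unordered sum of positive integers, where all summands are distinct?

32

There are too many to list fully; the first 12 (by largest part) are:
16
15,1
14,2
13,3
13,2,1
12,4
12,3,1
11,5
11,4,1
11,3,2
10,6
10,5,1
…and 20 more, for 32 total.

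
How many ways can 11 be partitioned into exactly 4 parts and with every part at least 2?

The partitions of 11 that satisfy the conditions:
5 + 2 + 2 + 2
4 + 3 + 2 + 2
3 + 3 + 3 + 2
That's 3 in total.

3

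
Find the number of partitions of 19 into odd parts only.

54

A partial list (first 12 by largest part):
19
17 + 1 + 1
15 + 3 + 1
15 + 1 + 1 + 1 + 1
13 + 5 + 1
13 + 3 + 3
13 + 3 + 1 + 1 + 1
13 + 1 + 1 + 1 + 1 + 1 + 1
11 + 7 + 1
11 + 5 + 3
11 + 5 + 1 + 1 + 1
11 + 3 + 3 + 1 + 1
…and 42 more, for 54 total.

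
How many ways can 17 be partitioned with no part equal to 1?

There are too many to list fully; the first 12 (by largest part) are:
17
2+15
3+14
4+13
2+2+13
5+12
2+3+12
6+11
2+4+11
3+3+11
2+2+2+11
7+10
…and 54 more, for 66 total.

66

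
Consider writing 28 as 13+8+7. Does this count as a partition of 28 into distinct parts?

Yes

The parts sum to 28, and the condition 'all summands are distinct' holds.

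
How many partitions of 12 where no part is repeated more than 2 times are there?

36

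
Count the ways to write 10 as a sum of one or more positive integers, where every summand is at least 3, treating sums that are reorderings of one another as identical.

5

Enumerating:
10
7 + 3
6 + 4
5 + 5
4 + 3 + 3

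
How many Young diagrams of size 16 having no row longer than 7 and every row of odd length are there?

21

Listing the qualifying partitions of 16:
7 + 7 + 1 + 1
7 + 5 + 3 + 1
7 + 5 + 1 + 1 + 1 + 1
7 + 3 + 3 + 3
7 + 3 + 3 + 1 + 1 + 1
7 + 3 + 1 + 1 + 1 + 1 + 1 + 1
7 + 1 + 1 + 1 + 1 + 1 + 1 + 1 + 1 + 1
5 + 5 + 5 + 1
5 + 5 + 3 + 3
5 + 5 + 3 + 1 + 1 + 1
5 + 5 + 1 + 1 + 1 + 1 + 1 + 1
5 + 3 + 3 + 3 + 1 + 1
5 + 3 + 3 + 1 + 1 + 1 + 1 + 1
5 + 3 + 1 + 1 + 1 + 1 + 1 + 1 + 1 + 1
5 + 1 + 1 + 1 + 1 + 1 + 1 + 1 + 1 + 1 + 1 + 1
3 + 3 + 3 + 3 + 3 + 1
3 + 3 + 3 + 3 + 1 + 1 + 1 + 1
3 + 3 + 3 + 1 + 1 + 1 + 1 + 1 + 1 + 1
3 + 3 + 1 + 1 + 1 + 1 + 1 + 1 + 1 + 1 + 1 + 1
3 + 1 + 1 + 1 + 1 + 1 + 1 + 1 + 1 + 1 + 1 + 1 + 1 + 1
1 + 1 + 1 + 1 + 1 + 1 + 1 + 1 + 1 + 1 + 1 + 1 + 1 + 1 + 1 + 1
Counting gives 21.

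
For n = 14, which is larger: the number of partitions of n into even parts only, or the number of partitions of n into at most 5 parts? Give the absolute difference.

55

Partitions of 14 into even parts only: 15.
Partitions of 14 into at most 5 parts: 70.
|15 − 70| = 55.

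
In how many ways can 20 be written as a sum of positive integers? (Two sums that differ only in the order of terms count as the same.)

There are 627 such partitions.

627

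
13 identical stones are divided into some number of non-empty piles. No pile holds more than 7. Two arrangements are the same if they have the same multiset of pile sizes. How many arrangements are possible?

82

A full systematic count gives 82.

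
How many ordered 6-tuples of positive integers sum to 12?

Equivalently, choose which 5 of the 11 gaps become plus signs: C(11,5) = 462.

462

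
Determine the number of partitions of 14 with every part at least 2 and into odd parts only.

Enumerating:
11 + 3
9 + 5
7 + 7
5 + 3 + 3 + 3

4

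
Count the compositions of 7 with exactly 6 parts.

Equivalently, choose which 5 of the 6 gaps become plus signs: C(6,5) = 6.

6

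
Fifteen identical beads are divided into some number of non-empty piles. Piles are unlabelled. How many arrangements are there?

176

Enumerating by decreasing first part gives 176 partitions in all.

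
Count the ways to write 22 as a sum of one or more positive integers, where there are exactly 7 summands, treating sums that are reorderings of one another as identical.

131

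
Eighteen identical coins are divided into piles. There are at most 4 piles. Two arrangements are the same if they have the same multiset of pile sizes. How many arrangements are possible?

84

Enumerating by decreasing first part gives 84 partitions in all.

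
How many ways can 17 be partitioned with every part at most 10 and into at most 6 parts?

134

Systematic enumeration (by largest part, then next-largest, …) yields 134.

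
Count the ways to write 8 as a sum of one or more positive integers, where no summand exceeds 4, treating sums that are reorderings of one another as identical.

Enumerating:
4,4
4,3,1
4,2,2
4,2,1,1
4,1,1,1,1
3,3,2
3,3,1,1
3,2,2,1
3,2,1,1,1
3,1,1,1,1,1
2,2,2,2
2,2,2,1,1
2,2,1,1,1,1
2,1,1,1,1,1,1
1,1,1,1,1,1,1,1

15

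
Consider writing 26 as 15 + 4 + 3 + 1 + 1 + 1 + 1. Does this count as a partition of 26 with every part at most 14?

No

The parts sum to 26, and the condition 'no summand exceeds 14' is violated.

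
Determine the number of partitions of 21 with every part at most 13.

747

Counting exhaustively, 747 partitions satisfy the conditions.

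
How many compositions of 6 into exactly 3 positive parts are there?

10

By stars and bars with positive parts, the count is C(5,2) = 10.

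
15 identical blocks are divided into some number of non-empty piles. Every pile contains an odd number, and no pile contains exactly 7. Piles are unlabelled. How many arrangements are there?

The partitions of 15 that satisfy the conditions:
15
13 + 1 + 1
11 + 3 + 1
11 + 1 + 1 + 1 + 1
9 + 5 + 1
9 + 3 + 3
9 + 3 + 1 + 1 + 1
9 + 1 + 1 + 1 + 1 + 1 + 1
5 + 5 + 5
5 + 5 + 3 + 1 + 1
5 + 5 + 1 + 1 + 1 + 1 + 1
5 + 3 + 3 + 3 + 1
5 + 3 + 3 + 1 + 1 + 1 + 1
5 + 3 + 1 + 1 + 1 + 1 + 1 + 1 + 1
5 + 1 + 1 + 1 + 1 + 1 + 1 + 1 + 1 + 1 + 1
3 + 3 + 3 + 3 + 3
3 + 3 + 3 + 3 + 1 + 1 + 1
3 + 3 + 3 + 1 + 1 + 1 + 1 + 1 + 1
3 + 3 + 1 + 1 + 1 + 1 + 1 + 1 + 1 + 1 + 1
3 + 1 + 1 + 1 + 1 + 1 + 1 + 1 + 1 + 1 + 1 + 1 + 1
1 + 1 + 1 + 1 + 1 + 1 + 1 + 1 + 1 + 1 + 1 + 1 + 1 + 1 + 1

21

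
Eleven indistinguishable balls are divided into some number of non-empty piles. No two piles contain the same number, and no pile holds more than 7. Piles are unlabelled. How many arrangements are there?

Enumerating:
7, 4
7, 3, 1
6, 5
6, 4, 1
6, 3, 2
5, 4, 2
5, 3, 2, 1

7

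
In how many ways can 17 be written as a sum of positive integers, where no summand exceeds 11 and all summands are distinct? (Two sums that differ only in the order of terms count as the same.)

28

A partial list (first 12 by largest part):
11,6
11,5,1
11,4,2
11,3,2,1
10,7
10,6,1
10,5,2
10,4,3
10,4,2,1
9,8
9,7,1
9,6,2
…and 16 more, for 28 total.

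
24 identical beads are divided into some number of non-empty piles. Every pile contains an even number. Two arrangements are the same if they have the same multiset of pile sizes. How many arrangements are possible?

77

Enumerating by decreasing first part gives 77 partitions in all.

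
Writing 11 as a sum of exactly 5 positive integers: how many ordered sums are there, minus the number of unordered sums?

Ordered (compositions into 5 parts): C(10,4) = 210.
Partitions of 11 into exactly 5 parts: 10.
Difference: 210 − 10 = 200.

200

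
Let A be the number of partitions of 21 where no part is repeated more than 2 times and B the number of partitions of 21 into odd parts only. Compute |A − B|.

167

Partitions of 21 where no part is repeated more than 2 times: 243.
Partitions of 21 into odd parts only: 76.
|243 − 76| = 167.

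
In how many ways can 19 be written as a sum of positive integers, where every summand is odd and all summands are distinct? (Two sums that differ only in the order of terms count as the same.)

Enumerating:
19
1 + 3 + 15
1 + 5 + 13
1 + 7 + 11
3 + 5 + 11
3 + 7 + 9
That's 6 in total.

6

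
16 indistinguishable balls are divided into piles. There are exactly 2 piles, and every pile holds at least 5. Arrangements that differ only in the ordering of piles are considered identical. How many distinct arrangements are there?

Enumerating:
5, 11
6, 10
7, 9
8, 8

4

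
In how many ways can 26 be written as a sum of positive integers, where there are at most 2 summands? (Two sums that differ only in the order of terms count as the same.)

Enumerating:
26
25,1
24,2
23,3
22,4
21,5
20,6
19,7
18,8
17,9
16,10
15,11
14,12
13,13

14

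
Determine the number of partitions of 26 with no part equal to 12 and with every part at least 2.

444

There are 444 such partitions.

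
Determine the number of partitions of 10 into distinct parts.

10

They are:
10
9, 1
8, 2
7, 3
7, 2, 1
6, 4
6, 3, 1
5, 4, 1
5, 3, 2
4, 3, 2, 1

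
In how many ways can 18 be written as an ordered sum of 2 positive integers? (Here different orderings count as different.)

A composition of 18 into 2 positive parts is chosen by placing 1 dividers among the 17 gaps between 18 units: C(17,1) = 17.

17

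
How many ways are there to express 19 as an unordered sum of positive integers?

Enumerating by decreasing first part gives 490 partitions in all.

490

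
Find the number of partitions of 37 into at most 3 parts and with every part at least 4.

There are 81 such partitions.

81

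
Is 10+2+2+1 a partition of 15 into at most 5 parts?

Yes

The parts sum to 15, and the condition 'there are at most 5 summands' holds.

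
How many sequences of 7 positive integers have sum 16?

Equivalently, choose which 6 of the 15 gaps become plus signs: C(15,6) = 5005.

5005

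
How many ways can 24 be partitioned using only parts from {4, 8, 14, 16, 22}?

6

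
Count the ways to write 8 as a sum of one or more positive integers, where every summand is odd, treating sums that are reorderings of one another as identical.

Listing the qualifying partitions of 8:
7+1
5+3
5+1+1+1
3+3+1+1
3+1+1+1+1+1
1+1+1+1+1+1+1+1
That's 6 in total.

6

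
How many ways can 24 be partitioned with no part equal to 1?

320

Counting exhaustively, 320 partitions satisfy the conditions.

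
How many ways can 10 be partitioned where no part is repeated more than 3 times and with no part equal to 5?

23

Listing the qualifying partitions of 10:
10
9,1
8,2
8,1,1
7,3
7,2,1
7,1,1,1
6,4
6,3,1
6,2,2
6,2,1,1
4,4,2
4,4,1,1
4,3,3
4,3,2,1
4,3,1,1,1
4,2,2,2
4,2,2,1,1
3,3,3,1
3,3,2,2
3,3,2,1,1
3,2,2,2,1
3,2,2,1,1,1
Counting gives 23.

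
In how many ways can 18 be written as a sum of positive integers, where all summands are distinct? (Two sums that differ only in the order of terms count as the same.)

46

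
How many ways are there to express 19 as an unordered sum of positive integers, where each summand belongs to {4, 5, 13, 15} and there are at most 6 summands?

Listing the qualifying partitions of 19:
15,4
5,5,5,4
That's 2 in total.

2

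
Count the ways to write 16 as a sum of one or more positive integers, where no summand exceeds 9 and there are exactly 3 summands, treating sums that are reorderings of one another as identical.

12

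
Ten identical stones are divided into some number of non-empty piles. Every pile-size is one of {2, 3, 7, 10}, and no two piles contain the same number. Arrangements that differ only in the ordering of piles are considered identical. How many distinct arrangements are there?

Enumerating:
10
7+3

2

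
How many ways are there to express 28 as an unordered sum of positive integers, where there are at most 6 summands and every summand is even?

90

A full systematic count gives 90.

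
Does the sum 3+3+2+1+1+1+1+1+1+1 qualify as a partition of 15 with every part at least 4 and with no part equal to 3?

No

The parts sum to 15, and the condition 'every summand is at least 4' is violated.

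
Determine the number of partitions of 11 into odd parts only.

12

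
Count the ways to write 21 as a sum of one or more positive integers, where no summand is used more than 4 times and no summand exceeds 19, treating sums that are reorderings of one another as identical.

503

A full systematic count gives 503.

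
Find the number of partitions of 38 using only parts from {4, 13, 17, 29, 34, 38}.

5

The partitions of 38 that satisfy the conditions:
38
34,4
17,17,4
17,13,4,4
13,13,4,4,4
That's 5 in total.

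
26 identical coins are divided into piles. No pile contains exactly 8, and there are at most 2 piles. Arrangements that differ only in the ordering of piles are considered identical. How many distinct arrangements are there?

13

Listing the qualifying partitions of 26:
26
25 + 1
24 + 2
23 + 3
22 + 4
21 + 5
20 + 6
19 + 7
17 + 9
16 + 10
15 + 11
14 + 12
13 + 13
Counting gives 13.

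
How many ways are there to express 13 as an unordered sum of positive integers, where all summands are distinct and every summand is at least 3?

The partitions of 13 that satisfy the conditions:
13
10+3
9+4
8+5
7+6
6+4+3
Counting gives 6.

6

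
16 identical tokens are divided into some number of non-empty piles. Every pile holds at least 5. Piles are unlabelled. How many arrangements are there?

Enumerating:
16
11, 5
10, 6
9, 7
8, 8
6, 5, 5

6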